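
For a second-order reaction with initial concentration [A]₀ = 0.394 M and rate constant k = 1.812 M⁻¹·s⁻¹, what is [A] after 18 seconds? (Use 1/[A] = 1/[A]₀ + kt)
0.0284 M

1/[A] = 1/[A]₀ + k·t = 1/0.394 + (1.812)·(18) = 2.5381 + 32.6160 = 35.1541
[A] = 1/35.1541 = 0.0284 M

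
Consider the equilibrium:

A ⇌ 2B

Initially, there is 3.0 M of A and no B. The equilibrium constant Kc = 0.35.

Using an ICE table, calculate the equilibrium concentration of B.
[B] = 0.941 M

ICE: [A] = 3.0 − x, [B] = 2x.
Kc = (2x)²/(3.0 − x) = 0.35 ⇒ 4x² + 0.35x − 1.05 = 0.
x = (−0.35 + √(0.35² + 4·4·1.05))/(2·4) = (−0.35 + √16.922)/8 = 0.47046.
[B] = 2x = 0.941 M.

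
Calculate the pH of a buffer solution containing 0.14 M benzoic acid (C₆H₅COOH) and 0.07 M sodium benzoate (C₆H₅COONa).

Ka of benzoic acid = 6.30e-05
pH = 3.90

pKa = -log(6.30e-05) = 4.20. pH = pKa + log([A⁻]/[HA]) = 4.20 + log(0.07/0.14)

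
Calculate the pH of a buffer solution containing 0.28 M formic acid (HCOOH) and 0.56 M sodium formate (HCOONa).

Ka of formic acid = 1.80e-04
pH = 4.05

pKa = -log(1.80e-04) = 3.74. pH = pKa + log([A⁻]/[HA]) = 3.74 + log(0.56/0.28)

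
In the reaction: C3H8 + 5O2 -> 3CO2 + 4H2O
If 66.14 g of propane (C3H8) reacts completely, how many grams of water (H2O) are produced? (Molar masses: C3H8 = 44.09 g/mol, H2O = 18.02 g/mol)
Moles of C3H8 = 66.14 g ÷ 44.09 g/mol = 1.50011 mol
Mole ratio: 4 mol H2O / 1 mol C3H8
Moles of H2O = 1.50011 × (4/1) = 6.00045 mol
Mass of H2O = 6.00045 mol × 18.02 g/mol = 108.1 g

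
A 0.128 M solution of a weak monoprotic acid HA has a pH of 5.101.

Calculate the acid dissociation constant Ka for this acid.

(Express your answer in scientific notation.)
K_a = 4.91e-10

[H⁺] = 10^(−pH) = 10^(−5.101) = 7.925e-06 M. For HA ⇌ H⁺ + A⁻, Ka = x²/(C − x) = (7.925e-06)²/(0.128 − 7.925e-06) = 4.91e-10.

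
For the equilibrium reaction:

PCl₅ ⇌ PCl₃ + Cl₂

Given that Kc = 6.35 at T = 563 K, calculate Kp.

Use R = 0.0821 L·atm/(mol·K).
K_p = 293.5116

Δn = (moles gaseous products) − (moles gaseous reactants) = 1
T = 563 K; RT = 0.0821 × 563 = 46.2223
Kp = Kc·(RT)^Δn = 6.35 × (46.2223)^1 = 6.35 × 46.2223 = 293.5116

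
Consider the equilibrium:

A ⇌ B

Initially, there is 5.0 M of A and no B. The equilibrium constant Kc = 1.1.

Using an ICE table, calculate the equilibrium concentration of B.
[B] = 2.619 M

ICE: [A] = 5.0 − x, [B] = x.
Kc = x/(5.0 − x) = 1.1 ⇒ x = 1.1·5.0/(1 + 1.1) = 5.5/2.1 = 2.619.
[B] = x = 2.619 M.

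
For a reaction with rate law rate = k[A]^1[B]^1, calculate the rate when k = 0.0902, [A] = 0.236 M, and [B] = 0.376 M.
0.008004 M/s

rate = k·[A]^1·[B]^1 = 0.0902·(0.236)^1·(0.376)^1 = 0.0902·0.236·0.376 = 0.008004 M/s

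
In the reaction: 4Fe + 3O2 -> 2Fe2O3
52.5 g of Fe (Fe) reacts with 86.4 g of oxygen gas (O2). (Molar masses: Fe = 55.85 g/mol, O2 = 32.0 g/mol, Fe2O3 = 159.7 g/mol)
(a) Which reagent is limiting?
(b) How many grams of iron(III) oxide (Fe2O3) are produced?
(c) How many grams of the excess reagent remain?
(a) Fe, (b) 75.06 g, (c) 63.84 g

Moles of Fe = 52.5 g ÷ 55.85 g/mol = 0.940018 mol
Moles of O2 = 86.4 g ÷ 32.0 g/mol = 2.7 mol
Moles ÷ coefficient: Fe: 0.940018/4 = 0.235, O2: 2.7/3 = 0.9
(a) Fe has the smaller value, so Fe is the limiting reagent.
(b) Moles of Fe2O3 = 0.940018 mol Fe × (2/4) = 0.470009 mol; mass = 0.470009 mol × 159.7 g/mol = 75.06 g
(c) O2 consumed = 0.940018 × (3/4) = 0.705013 mol; remaining = 2.7 − 0.705013 = 1.99499 mol; mass = 1.99499 mol × 32.0 g/mol = 63.84 g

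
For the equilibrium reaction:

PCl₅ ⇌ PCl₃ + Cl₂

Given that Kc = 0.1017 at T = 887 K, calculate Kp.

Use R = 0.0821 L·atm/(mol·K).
K_p = 7.4061

Δn = (moles gaseous products) − (moles gaseous reactants) = 1
T = 887 K; RT = 0.0821 × 887 = 72.8227
Kp = Kc·(RT)^Δn = 0.1017 × (72.8227)^1 = 0.1017 × 72.8227 = 7.4061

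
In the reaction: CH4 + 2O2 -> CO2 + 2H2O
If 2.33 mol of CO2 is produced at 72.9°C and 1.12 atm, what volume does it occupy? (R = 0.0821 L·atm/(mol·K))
T = 72.9°C + 273.15 = 346.05 K
V = nRT/P = (2.33 × 0.0821 × 346.05) / 1.12
V = 59.10 L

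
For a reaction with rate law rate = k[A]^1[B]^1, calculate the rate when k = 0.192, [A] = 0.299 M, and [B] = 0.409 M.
0.02348 M/s

rate = k·[A]^1·[B]^1 = 0.192·(0.299)^1·(0.409)^1 = 0.192·0.299·0.409 = 0.02348 M/s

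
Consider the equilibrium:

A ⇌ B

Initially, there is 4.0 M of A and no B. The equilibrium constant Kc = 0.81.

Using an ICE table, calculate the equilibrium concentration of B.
[B] = 1.790 M

ICE: [A] = 4.0 − x, [B] = x.
Kc = x/(4.0 − x) = 0.81 ⇒ x = 0.81·4.0/(1 + 0.81) = 3.24/1.81 = 1.79.
[B] = x = 1.790 M.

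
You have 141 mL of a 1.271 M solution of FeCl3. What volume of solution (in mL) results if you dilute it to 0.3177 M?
Using M₁V₁ = M₂V₂:
1.271 × 141 = 0.3177 × V₂
V₂ = (1.271 × 141) / 0.3177 = 564.1 mL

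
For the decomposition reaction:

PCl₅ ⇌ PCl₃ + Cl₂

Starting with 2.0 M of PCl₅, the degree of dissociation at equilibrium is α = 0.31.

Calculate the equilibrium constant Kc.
K_c = 0.2786

x = α·[A]₀ = 0.31 × 2.0 = 0.62 M dissociated.
At eq: [PCl₅] = 2.0 − 0.62 = 1.38 M; [PCl₃] = [Cl₂] = x = 0.62 M.
Kc = [PCl₃][Cl₂]/[PCl₅] = (0.62)²/1.38 = 0.2786.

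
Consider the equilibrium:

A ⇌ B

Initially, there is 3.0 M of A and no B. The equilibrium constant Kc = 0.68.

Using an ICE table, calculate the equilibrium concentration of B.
[B] = 1.214 M

ICE: [A] = 3.0 − x, [B] = x.
Kc = x/(3.0 − x) = 0.68 ⇒ x = 0.68·3.0/(1 + 0.68) = 2.04/1.68 = 1.214.
[B] = x = 1.214 M.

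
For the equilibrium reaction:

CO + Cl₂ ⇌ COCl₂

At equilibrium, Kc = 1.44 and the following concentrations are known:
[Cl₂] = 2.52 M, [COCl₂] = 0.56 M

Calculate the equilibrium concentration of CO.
[CO] = 0.1543 M

Kc = ([COCl₂]) / ([CO] × [Cl₂]) = 1.44
[CO]^1 = (product terms)/(Kc · other reactant terms) = 0.56 / (1.44 · 2.52) = 0.15432
[CO] = 0.1543 M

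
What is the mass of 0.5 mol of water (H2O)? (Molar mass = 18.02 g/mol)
Mass = 0.5 mol × 18.02 g/mol = 9.01 g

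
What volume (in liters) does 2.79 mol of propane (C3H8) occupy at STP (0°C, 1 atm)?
At STP, 1 mol of gas occupies 22.4 L
Volume = 2.79 mol × 22.4 L/mol = 62.50 L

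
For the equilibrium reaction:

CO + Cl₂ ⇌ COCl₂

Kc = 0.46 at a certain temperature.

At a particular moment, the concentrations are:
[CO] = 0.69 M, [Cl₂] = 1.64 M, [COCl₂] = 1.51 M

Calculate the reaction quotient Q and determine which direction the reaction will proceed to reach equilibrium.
Q = 1.334, Q > K, reaction proceeds reverse (toward reactants)

Q = ([COCl₂]) / ([CO] × [Cl₂])
  = ((1.51)) / ((0.69)·(1.64)) = 1.51/1.1316 = 1.334
Since Q = 1.334 > Kc = 0.46, the reaction proceeds reverse (toward reactants) to reach equilibrium.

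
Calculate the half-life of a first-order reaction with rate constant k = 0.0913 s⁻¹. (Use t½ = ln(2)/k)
7.59 s

t½ = ln(2)/k = 0.6931/0.0913 = 7.59 s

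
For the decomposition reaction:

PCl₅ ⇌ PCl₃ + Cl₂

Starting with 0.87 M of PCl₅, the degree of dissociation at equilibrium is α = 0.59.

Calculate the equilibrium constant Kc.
K_c = 0.7387

x = α·[A]₀ = 0.59 × 0.87 = 0.5133 M dissociated.
At eq: [PCl₅] = 0.87 − 0.5133 = 0.3567 M; [PCl₃] = [Cl₂] = x = 0.5133 M.
Kc = [PCl₃][Cl₂]/[PCl₅] = (0.5133)²/0.3567 = 0.7387.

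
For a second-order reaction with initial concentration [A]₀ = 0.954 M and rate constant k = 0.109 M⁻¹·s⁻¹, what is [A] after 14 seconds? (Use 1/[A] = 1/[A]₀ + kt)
0.3885 M

1/[A] = 1/[A]₀ + k·t = 1/0.954 + (0.109)·(14) = 1.0482 + 1.5260 = 2.5742
[A] = 1/2.5742 = 0.3885 M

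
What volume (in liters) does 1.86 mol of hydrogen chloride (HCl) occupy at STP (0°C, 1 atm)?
At STP, 1 mol of gas occupies 22.4 L
Volume = 1.86 mol × 22.4 L/mol = 41.66 L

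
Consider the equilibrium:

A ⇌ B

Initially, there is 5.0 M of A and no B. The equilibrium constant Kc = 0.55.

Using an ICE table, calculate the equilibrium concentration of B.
[B] = 1.774 M

ICE: [A] = 5.0 − x, [B] = x.
Kc = x/(5.0 − x) = 0.55 ⇒ x = 0.55·5.0/(1 + 0.55) = 2.75/1.55 = 1.774.
[B] = x = 1.774 M.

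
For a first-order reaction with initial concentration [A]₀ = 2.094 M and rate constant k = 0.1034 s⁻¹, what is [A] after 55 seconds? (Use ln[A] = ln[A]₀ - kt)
0.0071 M

ln[A] = ln[A]₀ - k·t = ln(2.094) - (0.1034)·(55) = 0.7391 - 5.6870 = -4.9479
[A] = e^(-4.9479) = 0.0071 M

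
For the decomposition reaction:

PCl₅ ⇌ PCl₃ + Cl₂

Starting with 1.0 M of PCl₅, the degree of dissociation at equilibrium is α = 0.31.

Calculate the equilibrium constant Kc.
K_c = 0.1393

x = α·[A]₀ = 0.31 × 1.0 = 0.31 M dissociated.
At eq: [PCl₅] = 1.0 − 0.31 = 0.69 M; [PCl₃] = [Cl₂] = x = 0.31 M.
Kc = [PCl₃][Cl₂]/[PCl₅] = (0.31)²/0.69 = 0.1393.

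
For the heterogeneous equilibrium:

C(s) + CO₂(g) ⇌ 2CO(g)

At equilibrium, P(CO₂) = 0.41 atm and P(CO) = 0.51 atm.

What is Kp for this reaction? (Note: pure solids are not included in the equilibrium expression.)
K_p = 0.634

Solid C is excluded.
Kp = P(CO)²/P(CO₂) = (0.51)²/0.41 = 0.2601/0.41 = 0.634.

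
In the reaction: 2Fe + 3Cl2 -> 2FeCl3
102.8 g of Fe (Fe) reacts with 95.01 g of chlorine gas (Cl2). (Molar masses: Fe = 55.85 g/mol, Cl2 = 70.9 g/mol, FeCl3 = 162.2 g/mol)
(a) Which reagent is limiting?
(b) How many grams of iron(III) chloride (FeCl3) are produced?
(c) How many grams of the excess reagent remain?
(a) Cl2, (b) 144.9 g, (c) 52.91 g

Moles of Fe = 102.8 g ÷ 55.85 g/mol = 1.84064 mol
Moles of Cl2 = 95.01 g ÷ 70.9 g/mol = 1.34006 mol
Moles ÷ coefficient: Fe: 1.84064/2 = 0.9203, Cl2: 1.34006/3 = 0.4467
(a) Cl2 has the smaller value, so Cl2 is the limiting reagent.
(b) Moles of FeCl3 = 1.34006 mol Cl2 × (2/3) = 0.893371 mol; mass = 0.893371 mol × 162.2 g/mol = 144.9 g
(c) Fe consumed = 1.34006 × (2/3) = 0.893371 mol; remaining = 1.84064 − 0.893371 = 0.947274 mol; mass = 0.947274 mol × 55.85 g/mol = 52.91 g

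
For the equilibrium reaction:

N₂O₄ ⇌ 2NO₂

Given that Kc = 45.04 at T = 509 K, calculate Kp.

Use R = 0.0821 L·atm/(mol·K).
K_p = 1.88e+03

Δn = (moles gaseous products) − (moles gaseous reactants) = 1
T = 509 K; RT = 0.0821 × 509 = 41.7889
Kp = Kc·(RT)^Δn = 45.04 × (41.7889)^1 = 45.04 × 41.7889 = 1.88e+03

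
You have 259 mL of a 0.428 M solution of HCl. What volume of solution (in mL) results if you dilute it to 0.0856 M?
Using M₁V₁ = M₂V₂:
0.428 × 259 = 0.0856 × V₂
V₂ = (0.428 × 259) / 0.0856 = 1295 mL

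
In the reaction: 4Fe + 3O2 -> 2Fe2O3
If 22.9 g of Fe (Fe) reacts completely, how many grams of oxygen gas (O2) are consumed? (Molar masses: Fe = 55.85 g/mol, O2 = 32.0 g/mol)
Moles of Fe = 22.9 g ÷ 55.85 g/mol = 0.410027 mol
Mole ratio: 3 mol O2 / 4 mol Fe
Moles of O2 = 0.410027 × (3/4) = 0.30752 mol
Mass of O2 = 0.30752 mol × 32.0 g/mol = 9.841 g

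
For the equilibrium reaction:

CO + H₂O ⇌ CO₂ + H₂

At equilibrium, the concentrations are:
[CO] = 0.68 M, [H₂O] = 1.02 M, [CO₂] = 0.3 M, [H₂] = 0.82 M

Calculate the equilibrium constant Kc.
K_c = 0.3547

Kc = ([CO₂] × [H₂]) / ([CO] × [H₂O])
   = ((0.3)·(0.82)) / ((0.68)·(1.02))
   = 0.246 / 0.6936 = 0.3547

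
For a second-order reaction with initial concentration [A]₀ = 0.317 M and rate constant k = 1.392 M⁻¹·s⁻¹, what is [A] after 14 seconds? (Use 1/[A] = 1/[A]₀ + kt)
0.0442 M

1/[A] = 1/[A]₀ + k·t = 1/0.317 + (1.392)·(14) = 3.1546 + 19.4880 = 22.6426
[A] = 1/22.6426 = 0.0442 M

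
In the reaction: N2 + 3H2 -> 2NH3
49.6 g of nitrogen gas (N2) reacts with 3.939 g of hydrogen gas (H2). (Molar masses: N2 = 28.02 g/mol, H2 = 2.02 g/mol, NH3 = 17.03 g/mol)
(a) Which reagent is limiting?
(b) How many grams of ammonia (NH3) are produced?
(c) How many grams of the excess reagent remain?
(a) H2, (b) 22.14 g, (c) 31.39 g

Moles of N2 = 49.6 g ÷ 28.02 g/mol = 1.77016 mol
Moles of H2 = 3.939 g ÷ 2.02 g/mol = 1.95 mol
Moles ÷ coefficient: N2: 1.77016/1 = 1.77, H2: 1.95/3 = 0.65
(a) H2 has the smaller value, so H2 is the limiting reagent.
(b) Moles of NH3 = 1.95 mol H2 × (2/3) = 1.3 mol; mass = 1.3 mol × 17.03 g/mol = 22.14 g
(c) N2 consumed = 1.95 × (1/3) = 0.65 mol; remaining = 1.77016 − 0.65 = 1.12016 mol; mass = 1.12016 mol × 28.02 g/mol = 31.39 g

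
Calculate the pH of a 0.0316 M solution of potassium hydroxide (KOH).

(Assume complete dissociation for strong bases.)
pH = 12.50

[OH⁻] = 0.0316 M for strong base. pOH = -log[OH⁻] = 1.50, pH = 14 - pOH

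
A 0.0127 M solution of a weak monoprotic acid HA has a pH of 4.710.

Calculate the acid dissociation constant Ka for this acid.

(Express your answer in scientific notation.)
K_a = 3.00e-08

[H⁺] = 10^(−pH) = 10^(−4.710) = 1.950e-05 M. For HA ⇌ H⁺ + A⁻, Ka = x²/(C − x) = (1.950e-05)²/(0.0127 − 1.950e-05) = 3.00e-08.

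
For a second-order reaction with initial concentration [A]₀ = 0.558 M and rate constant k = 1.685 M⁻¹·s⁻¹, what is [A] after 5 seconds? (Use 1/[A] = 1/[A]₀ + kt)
0.0979 M

1/[A] = 1/[A]₀ + k·t = 1/0.558 + (1.685)·(5) = 1.7921 + 8.4250 = 10.2171
[A] = 1/10.2171 = 0.0979 M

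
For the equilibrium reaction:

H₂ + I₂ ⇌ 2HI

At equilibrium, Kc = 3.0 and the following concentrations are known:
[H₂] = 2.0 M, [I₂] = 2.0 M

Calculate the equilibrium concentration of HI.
[HI] = 3.4641 M

Kc = ([HI]^2) / ([H₂] × [I₂]) = 3.0
[HI]^2 = Kc · (reactant terms)/(other product terms) = 3.0 · 4 / 1 = 12
[HI] = (12)^(1/2) = 3.4641 M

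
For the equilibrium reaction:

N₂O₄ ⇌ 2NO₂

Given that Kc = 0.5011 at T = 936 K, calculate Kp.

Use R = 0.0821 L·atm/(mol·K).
K_p = 38.5073

Δn = (moles gaseous products) − (moles gaseous reactants) = 1
T = 936 K; RT = 0.0821 × 936 = 76.8456
Kp = Kc·(RT)^Δn = 0.5011 × (76.8456)^1 = 0.5011 × 76.8456 = 38.5073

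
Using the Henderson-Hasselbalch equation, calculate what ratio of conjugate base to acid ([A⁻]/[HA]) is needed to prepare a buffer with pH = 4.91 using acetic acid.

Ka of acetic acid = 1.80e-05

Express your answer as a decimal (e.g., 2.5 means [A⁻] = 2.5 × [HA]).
[A⁻]/[HA] = 1.463

pKa = −log(1.80e-05) = 4.7447. pH = pKa + log([A⁻]/[HA]). 4.91 = 4.7447 + log(ratio). log(ratio) = 4.91 − 4.7447 = 0.1653. ratio = 10^(0.1653) = 1.463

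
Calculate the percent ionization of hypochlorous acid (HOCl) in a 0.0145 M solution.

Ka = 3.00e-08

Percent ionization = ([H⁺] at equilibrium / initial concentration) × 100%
Percent ionization = 0.144%

Let x = [H⁺]. Ka = x²/(C - x) ⇒ x² + (3.00e-08)x - (3.00e-08)(0.0145) = 0. x = 2.0842e-05. Percent = (2.0842e-05/0.0145) × 100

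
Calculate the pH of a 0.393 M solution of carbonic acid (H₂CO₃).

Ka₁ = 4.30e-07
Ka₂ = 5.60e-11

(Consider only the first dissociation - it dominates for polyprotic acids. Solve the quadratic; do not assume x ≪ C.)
pH = 3.39

x² + Ka₁·x − Ka₁·C = 0 with Ka₁ = 4.30e-07, C = 0.393.
x = (−Ka₁ + √(Ka₁² + 4·Ka₁·C))/2 = 4.1087e-04 M, so pH = 3.39.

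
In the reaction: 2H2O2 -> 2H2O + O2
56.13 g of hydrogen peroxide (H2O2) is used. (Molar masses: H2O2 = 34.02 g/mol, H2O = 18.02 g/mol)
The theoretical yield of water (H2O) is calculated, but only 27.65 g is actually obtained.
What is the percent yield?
Moles of H2O2 = 56.13 g ÷ 34.02 g/mol = 1.64991 mol
Mole ratio: 2 mol H2O / 2 mol H2O2
Moles of H2O = 1.64991 × (2/2) = 1.64991 mol
Theoretical yield = 1.64991 mol × 18.02 g/mol = 29.731 g
Actual yield = 27.65 g
Percent yield = (27.65 / 29.731) × 100% = 93.0%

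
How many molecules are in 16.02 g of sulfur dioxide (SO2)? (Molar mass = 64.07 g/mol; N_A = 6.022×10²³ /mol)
Moles = 16.02 g ÷ 64.07 g/mol = 0.250039 mol
Molecules = 0.250039 mol × 6.022×10²³ /mol = 1.506e+23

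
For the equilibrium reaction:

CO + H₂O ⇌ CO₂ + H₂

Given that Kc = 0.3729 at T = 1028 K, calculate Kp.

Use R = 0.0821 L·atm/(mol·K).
K_p = 0.3729

Δn = (moles gaseous products) − (moles gaseous reactants) = 0
T = 1028 K; RT = 0.0821 × 1028 = 84.3988
Kp = Kc·(RT)^Δn = 0.3729 × (84.3988)^0 = 0.3729 × 1 = 0.3729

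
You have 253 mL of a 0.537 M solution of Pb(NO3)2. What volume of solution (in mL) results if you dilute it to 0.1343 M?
Using M₁V₁ = M₂V₂:
0.537 × 253 = 0.1343 × V₂
V₂ = (0.537 × 253) / 0.1343 = 1012 mL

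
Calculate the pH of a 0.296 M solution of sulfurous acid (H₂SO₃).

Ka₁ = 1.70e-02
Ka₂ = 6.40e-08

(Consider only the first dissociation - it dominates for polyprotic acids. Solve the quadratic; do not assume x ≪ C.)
pH = 1.20

x² + Ka₁·x − Ka₁·C = 0 with Ka₁ = 1.70e-02, C = 0.296.
x = (−Ka₁ + √(Ka₁² + 4·Ka₁·C))/2 = 6.2944e-02 M, so pH = 1.20.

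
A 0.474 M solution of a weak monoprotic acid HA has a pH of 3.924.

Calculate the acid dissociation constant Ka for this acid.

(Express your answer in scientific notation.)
K_a = 2.99e-08

[H⁺] = 10^(−pH) = 10^(−3.924) = 1.191e-04 M. For HA ⇌ H⁺ + A⁻, Ka = x²/(C − x) = (1.191e-04)²/(0.474 − 1.191e-04) = 2.99e-08.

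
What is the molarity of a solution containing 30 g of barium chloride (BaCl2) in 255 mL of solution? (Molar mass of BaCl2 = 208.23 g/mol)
Moles of BaCl2 = 30 g ÷ 208.23 g/mol = 0.144071 mol
Volume = 255 mL = 0.255 L
Molarity = 0.144071 mol ÷ 0.255 L = 0.565 M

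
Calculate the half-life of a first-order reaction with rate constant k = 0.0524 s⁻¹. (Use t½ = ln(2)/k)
13.23 s

t½ = ln(2)/k = 0.6931/0.0524 = 13.23 s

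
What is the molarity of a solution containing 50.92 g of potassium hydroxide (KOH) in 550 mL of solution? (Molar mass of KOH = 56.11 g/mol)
Moles of KOH = 50.92 g ÷ 56.11 g/mol = 0.907503 mol
Volume = 550 mL = 0.55 L
Molarity = 0.907503 mol ÷ 0.55 L = 1.65 M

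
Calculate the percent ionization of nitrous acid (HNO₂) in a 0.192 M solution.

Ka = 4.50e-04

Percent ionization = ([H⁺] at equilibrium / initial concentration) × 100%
Percent ionization = 4.73%

Let x = [H⁺]. Ka = x²/(C - x) ⇒ x² + (4.50e-04)x - (4.50e-04)(0.192) = 0. x = 9.0729e-03. Percent = (9.0729e-03/0.192) × 100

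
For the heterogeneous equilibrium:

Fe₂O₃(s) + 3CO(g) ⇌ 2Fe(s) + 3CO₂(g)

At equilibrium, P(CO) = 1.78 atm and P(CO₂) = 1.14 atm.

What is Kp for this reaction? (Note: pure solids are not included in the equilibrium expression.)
K_p = 0.263

Solids (Fe₂O₃, Fe) are excluded.
Kp = P(CO₂)³/P(CO)³ = (1.14)³/(1.78)³ = 1.482/5.64 = 0.263.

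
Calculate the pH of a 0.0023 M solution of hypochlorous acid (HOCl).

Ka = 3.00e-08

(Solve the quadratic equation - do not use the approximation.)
pH = 5.08

x² + Ka×x - Ka×C = 0. Using quadratic formula: [H⁺] = 8.2916e-06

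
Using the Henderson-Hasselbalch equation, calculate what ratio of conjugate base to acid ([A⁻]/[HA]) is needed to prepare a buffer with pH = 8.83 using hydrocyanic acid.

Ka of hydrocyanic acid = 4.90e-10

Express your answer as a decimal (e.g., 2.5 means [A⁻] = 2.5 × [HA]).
[A⁻]/[HA] = 0.331

pKa = −log(4.90e-10) = 9.3098. pH = pKa + log([A⁻]/[HA]). 8.83 = 9.3098 + log(ratio). log(ratio) = 8.83 − 9.3098 = -0.4798. ratio = 10^(-0.4798) = 0.331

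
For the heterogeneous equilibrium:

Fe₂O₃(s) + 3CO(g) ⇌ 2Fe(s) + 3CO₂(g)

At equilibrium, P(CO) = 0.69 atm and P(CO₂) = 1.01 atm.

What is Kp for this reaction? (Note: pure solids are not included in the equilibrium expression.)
K_p = 3.136

Solids (Fe₂O₃, Fe) are excluded.
Kp = P(CO₂)³/P(CO)³ = (1.01)³/(0.69)³ = 1.03/0.3285 = 3.136.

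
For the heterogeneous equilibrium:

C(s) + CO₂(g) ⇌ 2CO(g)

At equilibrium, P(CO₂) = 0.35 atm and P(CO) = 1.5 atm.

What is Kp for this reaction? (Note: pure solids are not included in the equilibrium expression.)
K_p = 6.429

Solid C is excluded.
Kp = P(CO)²/P(CO₂) = (1.5)²/0.35 = 2.25/0.35 = 6.429.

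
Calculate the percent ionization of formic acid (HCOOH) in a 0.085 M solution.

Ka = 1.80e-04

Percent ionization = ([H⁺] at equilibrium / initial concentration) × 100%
Percent ionization = 4.5%

Let x = [H⁺]. Ka = x²/(C - x) ⇒ x² + (1.80e-04)x - (1.80e-04)(0.085) = 0. x = 3.8226e-03. Percent = (3.8226e-03/0.085) × 100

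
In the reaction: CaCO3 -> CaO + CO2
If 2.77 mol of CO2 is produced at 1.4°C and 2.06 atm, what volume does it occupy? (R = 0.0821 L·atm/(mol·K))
T = 1.4°C + 273.15 = 274.55 K
V = nRT/P = (2.77 × 0.0821 × 274.55) / 2.06
V = 30.31 L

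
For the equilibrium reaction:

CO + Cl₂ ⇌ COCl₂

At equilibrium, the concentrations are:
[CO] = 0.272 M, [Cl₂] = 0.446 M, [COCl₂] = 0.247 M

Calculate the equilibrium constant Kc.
K_c = 2.0361

Kc = ([COCl₂]) / ([CO] × [Cl₂])
   = ((0.247)) / ((0.272)·(0.446))
   = 0.247 / 0.12131 = 2.0361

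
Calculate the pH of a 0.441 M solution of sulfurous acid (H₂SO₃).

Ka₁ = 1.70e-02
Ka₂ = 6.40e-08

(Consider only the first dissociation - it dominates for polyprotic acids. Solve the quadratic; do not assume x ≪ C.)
pH = 1.11

x² + Ka₁·x − Ka₁·C = 0 with Ka₁ = 1.70e-02, C = 0.441.
x = (−Ka₁ + √(Ka₁² + 4·Ka₁·C))/2 = 7.8501e-02 M, so pH = 1.11.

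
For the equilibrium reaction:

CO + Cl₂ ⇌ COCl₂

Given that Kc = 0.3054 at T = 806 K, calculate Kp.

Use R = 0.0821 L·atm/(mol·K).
K_p = 0.0046

Δn = (moles gaseous products) − (moles gaseous reactants) = -1
T = 806 K; RT = 0.0821 × 806 = 66.1726
Kp = Kc·(RT)^Δn = 0.3054 × (66.1726)^-1 = 0.3054 × 0.015112 = 0.0046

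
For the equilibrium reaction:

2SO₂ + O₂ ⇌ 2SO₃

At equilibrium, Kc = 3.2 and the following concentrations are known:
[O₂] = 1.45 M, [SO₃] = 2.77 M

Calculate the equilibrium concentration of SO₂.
[SO₂] = 1.2859 M

Kc = ([SO₃]^2) / ([SO₂]^2 × [O₂]) = 3.2
[SO₂]^2 = (product terms)/(Kc · other reactant terms) = 7.6729 / (3.2 · 1.45) = 1.6536
[SO₂] = (1.6536)^(1/2) = 1.2859 M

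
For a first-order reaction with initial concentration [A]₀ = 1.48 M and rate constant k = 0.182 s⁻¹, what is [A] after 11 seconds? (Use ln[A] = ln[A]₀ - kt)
0.1999 M

ln[A] = ln[A]₀ - k·t = ln(1.48) - (0.182)·(11) = 0.3920 - 2.0020 = -1.6100
[A] = e^(-1.6100) = 0.1999 M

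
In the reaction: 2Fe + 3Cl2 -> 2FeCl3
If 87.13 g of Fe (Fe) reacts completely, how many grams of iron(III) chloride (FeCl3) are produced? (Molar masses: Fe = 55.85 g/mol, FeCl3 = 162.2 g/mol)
Moles of Fe = 87.13 g ÷ 55.85 g/mol = 1.56007 mol
Mole ratio: 2 mol FeCl3 / 2 mol Fe
Moles of FeCl3 = 1.56007 × (2/2) = 1.56007 mol
Mass of FeCl3 = 1.56007 mol × 162.2 g/mol = 253 g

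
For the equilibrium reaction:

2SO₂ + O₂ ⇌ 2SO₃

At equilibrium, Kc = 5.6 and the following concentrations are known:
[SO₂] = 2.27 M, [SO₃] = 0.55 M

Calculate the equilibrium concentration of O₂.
[O₂] = 0.0105 M

Kc = ([SO₃]^2) / ([SO₂]^2 × [O₂]) = 5.6
[O₂]^1 = (product terms)/(Kc · other reactant terms) = 0.3025 / (5.6 · 5.1529) = 0.010483
[O₂] = 0.0105 M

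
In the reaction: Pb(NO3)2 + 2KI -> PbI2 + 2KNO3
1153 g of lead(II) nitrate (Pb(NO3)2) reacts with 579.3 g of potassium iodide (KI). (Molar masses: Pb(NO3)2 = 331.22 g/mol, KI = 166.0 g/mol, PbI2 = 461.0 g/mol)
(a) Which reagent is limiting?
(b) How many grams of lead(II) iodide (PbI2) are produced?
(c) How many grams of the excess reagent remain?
(a) KI, (b) 804.4 g, (c) 575.1 g

Moles of Pb(NO3)2 = 1153 g ÷ 331.22 g/mol = 3.48107 mol
Moles of KI = 579.3 g ÷ 166.0 g/mol = 3.48976 mol
Moles ÷ coefficient: Pb(NO3)2: 3.48107/1 = 3.481, KI: 3.48976/2 = 1.745
(a) KI has the smaller value, so KI is the limiting reagent.
(b) Moles of PbI2 = 3.48976 mol KI × (1/2) = 1.74488 mol; mass = 1.74488 mol × 461.0 g/mol = 804.4 g
(c) Pb(NO3)2 consumed = 3.48976 × (1/2) = 1.74488 mol; remaining = 3.48107 − 1.74488 = 1.73619 mol; mass = 1.73619 mol × 331.22 g/mol = 575.1 g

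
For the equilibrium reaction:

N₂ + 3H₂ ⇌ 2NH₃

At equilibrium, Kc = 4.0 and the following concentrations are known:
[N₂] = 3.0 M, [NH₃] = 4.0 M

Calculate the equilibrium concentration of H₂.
[H₂] = 1.1006 M

Kc = ([NH₃]^2) / ([N₂] × [H₂]^3) = 4.0
[H₂]^3 = (product terms)/(Kc · other reactant terms) = 16 / (4.0 · 3) = 1.3333
[H₂] = (1.3333)^(1/3) = 1.1006 M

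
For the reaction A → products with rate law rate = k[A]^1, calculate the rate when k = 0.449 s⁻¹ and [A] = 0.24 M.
0.1078 M/s

rate = k·[A]^1 = 0.449·(0.24)^1 = 0.449·0.24 = 0.1078 M/s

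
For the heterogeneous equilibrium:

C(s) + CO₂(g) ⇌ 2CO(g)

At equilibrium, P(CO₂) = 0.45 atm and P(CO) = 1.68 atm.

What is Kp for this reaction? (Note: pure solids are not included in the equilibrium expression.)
K_p = 6.272

Solid C is excluded.
Kp = P(CO)²/P(CO₂) = (1.68)²/0.45 = 2.822/0.45 = 6.272.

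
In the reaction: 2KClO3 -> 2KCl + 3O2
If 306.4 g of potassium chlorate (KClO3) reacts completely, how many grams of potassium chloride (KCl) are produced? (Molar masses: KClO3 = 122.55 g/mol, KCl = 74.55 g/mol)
Moles of KClO3 = 306.4 g ÷ 122.55 g/mol = 2.5002 mol
Mole ratio: 2 mol KCl / 2 mol KClO3
Moles of KCl = 2.5002 × (2/2) = 2.5002 mol
Mass of KCl = 2.5002 mol × 74.55 g/mol = 186.4 g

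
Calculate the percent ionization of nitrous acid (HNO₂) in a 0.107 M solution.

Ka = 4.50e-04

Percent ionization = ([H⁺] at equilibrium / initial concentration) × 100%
Percent ionization = 6.28%

Let x = [H⁺]. Ka = x²/(C - x) ⇒ x² + (4.50e-04)x - (4.50e-04)(0.107) = 0. x = 6.7177e-03. Percent = (6.7177e-03/0.107) × 100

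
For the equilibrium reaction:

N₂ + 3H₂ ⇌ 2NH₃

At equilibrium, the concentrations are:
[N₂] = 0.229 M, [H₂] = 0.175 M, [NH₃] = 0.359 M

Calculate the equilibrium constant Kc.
K_c = 1.05e+02

Kc = ([NH₃]^2) / ([N₂] × [H₂]^3)
   = ((0.359)^2) / ((0.229)·(0.175)^3)
   = 0.12888 / 0.0012273 = 1.05e+02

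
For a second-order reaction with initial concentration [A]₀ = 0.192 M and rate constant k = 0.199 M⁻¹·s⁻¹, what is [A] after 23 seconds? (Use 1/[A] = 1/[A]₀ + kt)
0.1022 M

1/[A] = 1/[A]₀ + k·t = 1/0.192 + (0.199)·(23) = 5.2083 + 4.5770 = 9.7853
[A] = 1/9.7853 = 0.1022 M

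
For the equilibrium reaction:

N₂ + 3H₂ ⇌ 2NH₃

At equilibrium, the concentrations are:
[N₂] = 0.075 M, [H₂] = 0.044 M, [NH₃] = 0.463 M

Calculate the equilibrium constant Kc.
K_c = 3.36e+04

Kc = ([NH₃]^2) / ([N₂] × [H₂]^3)
   = ((0.463)^2) / ((0.075)·(0.044)^3)
   = 0.21437 / 6.3888e-06 = 3.36e+04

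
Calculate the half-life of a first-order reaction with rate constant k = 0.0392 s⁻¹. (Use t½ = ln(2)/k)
17.68 s

t½ = ln(2)/k = 0.6931/0.0392 = 17.68 s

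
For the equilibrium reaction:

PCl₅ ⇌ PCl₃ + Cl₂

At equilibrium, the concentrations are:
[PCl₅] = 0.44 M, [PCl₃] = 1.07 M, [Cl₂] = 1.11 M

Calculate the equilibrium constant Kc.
K_c = 2.6993

Kc = ([PCl₃] × [Cl₂]) / ([PCl₅])
   = ((1.07)·(1.11)) / ((0.44))
   = 1.1877 / 0.44 = 2.6993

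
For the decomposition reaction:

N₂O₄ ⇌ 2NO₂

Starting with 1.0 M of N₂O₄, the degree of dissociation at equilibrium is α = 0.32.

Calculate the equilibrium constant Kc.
K_c = 0.6024

x = α·[A]₀ = 0.32 × 1.0 = 0.32 M dissociated.
At eq: [N₂O₄] = 1.0 − 0.32 = 0.68 M; [NO₂] = 2x = 0.64 M.
Kc = [NO₂]²/[N₂O₄] = (0.64)²/0.68 = 0.6024.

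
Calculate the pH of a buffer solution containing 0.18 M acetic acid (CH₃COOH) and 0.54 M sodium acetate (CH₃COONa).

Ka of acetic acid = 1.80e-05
pH = 5.22

pKa = -log(1.80e-05) = 4.74. pH = pKa + log([A⁻]/[HA]) = 4.74 + log(0.54/0.18)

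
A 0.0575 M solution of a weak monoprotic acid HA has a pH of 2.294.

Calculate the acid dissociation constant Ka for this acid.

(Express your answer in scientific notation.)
K_a = 4.93e-04

[H⁺] = 10^(−pH) = 10^(−2.294) = 5.082e-03 M. For HA ⇌ H⁺ + A⁻, Ka = x²/(C − x) = (5.082e-03)²/(0.0575 − 5.082e-03) = 4.93e-04.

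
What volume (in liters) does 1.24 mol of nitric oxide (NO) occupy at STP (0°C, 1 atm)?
At STP, 1 mol of gas occupies 22.4 L
Volume = 1.24 mol × 22.4 L/mol = 27.78 L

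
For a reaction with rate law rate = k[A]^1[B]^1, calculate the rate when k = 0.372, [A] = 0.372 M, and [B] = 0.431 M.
0.05964 M/s

rate = k·[A]^1·[B]^1 = 0.372·(0.372)^1·(0.431)^1 = 0.372·0.372·0.431 = 0.05964 M/s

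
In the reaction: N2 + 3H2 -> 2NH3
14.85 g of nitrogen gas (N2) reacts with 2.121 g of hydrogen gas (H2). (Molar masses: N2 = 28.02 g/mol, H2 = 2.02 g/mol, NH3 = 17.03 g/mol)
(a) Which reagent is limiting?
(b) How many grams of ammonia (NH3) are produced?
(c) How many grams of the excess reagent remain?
(a) H2, (b) 11.92 g, (c) 5.043 g

Moles of N2 = 14.85 g ÷ 28.02 g/mol = 0.529979 mol
Moles of H2 = 2.121 g ÷ 2.02 g/mol = 1.05 mol
Moles ÷ coefficient: N2: 0.529979/1 = 0.53, H2: 1.05/3 = 0.35
(a) H2 has the smaller value, so H2 is the limiting reagent.
(b) Moles of NH3 = 1.05 mol H2 × (2/3) = 0.7 mol; mass = 0.7 mol × 17.03 g/mol = 11.92 g
(c) N2 consumed = 1.05 × (1/3) = 0.35 mol; remaining = 0.529979 − 0.35 = 0.179979 mol; mass = 0.179979 mol × 28.02 g/mol = 5.043 g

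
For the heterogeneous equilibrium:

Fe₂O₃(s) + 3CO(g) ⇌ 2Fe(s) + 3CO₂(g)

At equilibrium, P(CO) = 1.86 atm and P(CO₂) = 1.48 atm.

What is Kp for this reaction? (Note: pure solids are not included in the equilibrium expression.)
K_p = 0.504

Solids (Fe₂O₃, Fe) are excluded.
Kp = P(CO₂)³/P(CO)³ = (1.48)³/(1.86)³ = 3.242/6.435 = 0.504.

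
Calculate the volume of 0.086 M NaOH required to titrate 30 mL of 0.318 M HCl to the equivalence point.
V_{base} = 110.9 mL

At equivalence: moles acid = moles base.
moles HCl = 0.318 M × 0.03 L = 0.00954 mol
V_NaOH = 0.00954 mol ÷ 0.086 M = 0.1109 L = 110.9 mL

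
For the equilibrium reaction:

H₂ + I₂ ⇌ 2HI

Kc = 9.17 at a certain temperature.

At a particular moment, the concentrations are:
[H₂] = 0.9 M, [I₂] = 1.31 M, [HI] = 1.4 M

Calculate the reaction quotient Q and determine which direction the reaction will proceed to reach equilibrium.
Q = 1.662, Q < K, reaction proceeds forward (toward products)

Q = ([HI]^2) / ([H₂] × [I₂])
  = ((1.4)^2) / ((0.9)·(1.31)) = 1.96/1.179 = 1.662
Since Q = 1.662 < Kc = 9.17, the reaction proceeds forward (toward products) to reach equilibrium.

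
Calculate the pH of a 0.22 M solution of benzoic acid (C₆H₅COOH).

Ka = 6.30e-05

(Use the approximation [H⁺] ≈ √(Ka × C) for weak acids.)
pH = 2.43

[H⁺] = √(Ka × C) = √(6.30e-05 × 0.22) = 3.7229e-03. pH = -log(3.7229e-03)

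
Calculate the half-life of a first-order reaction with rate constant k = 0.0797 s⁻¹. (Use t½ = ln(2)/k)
8.70 s

t½ = ln(2)/k = 0.6931/0.0797 = 8.70 s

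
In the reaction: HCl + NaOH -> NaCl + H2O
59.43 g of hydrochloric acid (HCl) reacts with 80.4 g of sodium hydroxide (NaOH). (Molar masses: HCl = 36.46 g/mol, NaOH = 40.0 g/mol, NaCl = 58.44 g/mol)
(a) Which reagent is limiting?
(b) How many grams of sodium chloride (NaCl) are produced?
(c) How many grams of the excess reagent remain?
(a) HCl, (b) 95.26 g, (c) 15.2 g

Moles of HCl = 59.43 g ÷ 36.46 g/mol = 1.63001 mol
Moles of NaOH = 80.4 g ÷ 40.0 g/mol = 2.01 mol
Moles ÷ coefficient: HCl: 1.63001/1 = 1.63, NaOH: 2.01/1 = 2.01
(a) HCl has the smaller value, so HCl is the limiting reagent.
(b) Moles of NaCl = 1.63001 mol HCl × (1/1) = 1.63001 mol; mass = 1.63001 mol × 58.44 g/mol = 95.26 g
(c) NaOH consumed = 1.63001 × (1/1) = 1.63001 mol; remaining = 2.01 − 1.63001 = 0.379995 mol; mass = 0.379995 mol × 40.0 g/mol = 15.2 g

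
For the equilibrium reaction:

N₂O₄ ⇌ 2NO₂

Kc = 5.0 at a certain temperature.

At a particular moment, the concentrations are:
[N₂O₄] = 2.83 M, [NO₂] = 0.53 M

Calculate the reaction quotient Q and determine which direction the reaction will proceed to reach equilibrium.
Q = 0.099, Q < K, reaction proceeds forward (toward products)

Q = ([NO₂]^2) / ([N₂O₄])
  = ((0.53)^2) / ((2.83)) = 0.2809/2.83 = 0.09926
Since Q = 0.09926 < Kc = 5.0, the reaction proceeds forward (toward products) to reach equilibrium.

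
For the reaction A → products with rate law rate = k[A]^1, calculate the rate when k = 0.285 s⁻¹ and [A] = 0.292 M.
0.08322 M/s

rate = k·[A]^1 = 0.285·(0.292)^1 = 0.285·0.292 = 0.08322 M/s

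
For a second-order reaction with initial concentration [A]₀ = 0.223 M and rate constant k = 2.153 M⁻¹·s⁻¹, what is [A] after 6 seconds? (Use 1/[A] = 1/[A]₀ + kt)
0.0575 M

1/[A] = 1/[A]₀ + k·t = 1/0.223 + (2.153)·(6) = 4.4843 + 12.9180 = 17.4023
[A] = 1/17.4023 = 0.0575 M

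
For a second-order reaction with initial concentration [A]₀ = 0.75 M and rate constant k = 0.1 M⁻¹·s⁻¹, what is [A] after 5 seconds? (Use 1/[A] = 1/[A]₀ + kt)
0.5455 M

1/[A] = 1/[A]₀ + k·t = 1/0.75 + (0.1)·(5) = 1.3333 + 0.5000 = 1.8333
[A] = 1/1.8333 = 0.5455 M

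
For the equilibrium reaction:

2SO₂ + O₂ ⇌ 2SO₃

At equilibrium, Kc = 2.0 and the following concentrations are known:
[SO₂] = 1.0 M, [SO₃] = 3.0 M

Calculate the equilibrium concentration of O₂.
[O₂] = 4.5000 M

Kc = ([SO₃]^2) / ([SO₂]^2 × [O₂]) = 2.0
[O₂]^1 = (product terms)/(Kc · other reactant terms) = 9 / (2.0 · 1) = 4.5
[O₂] = 4.5000 M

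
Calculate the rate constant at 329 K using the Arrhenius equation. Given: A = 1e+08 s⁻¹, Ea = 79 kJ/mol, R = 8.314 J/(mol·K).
2.86e-05 s⁻¹

k = A·exp(-Ea/(R·T)) = 1e+08·exp(-79000/(8.314·329)) = 1e+08·exp(-28.8816) = 1e+08·2.8634e-13 = 2.86e-05 s⁻¹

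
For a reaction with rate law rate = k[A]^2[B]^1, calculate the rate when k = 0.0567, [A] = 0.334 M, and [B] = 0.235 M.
0.001486 M/s

rate = k·[A]^2·[B]^1 = 0.0567·(0.334)^2·(0.235)^1 = 0.0567·0.111556·0.235 = 0.001486 M/s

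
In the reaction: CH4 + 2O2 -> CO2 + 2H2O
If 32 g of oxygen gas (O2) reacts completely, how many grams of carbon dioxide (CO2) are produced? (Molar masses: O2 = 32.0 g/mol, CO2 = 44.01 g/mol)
Moles of O2 = 32 g ÷ 32.0 g/mol = 1 mol
Mole ratio: 1 mol CO2 / 2 mol O2
Moles of CO2 = 1 × (1/2) = 0.5 mol
Mass of CO2 = 0.5 mol × 44.01 g/mol = 22 g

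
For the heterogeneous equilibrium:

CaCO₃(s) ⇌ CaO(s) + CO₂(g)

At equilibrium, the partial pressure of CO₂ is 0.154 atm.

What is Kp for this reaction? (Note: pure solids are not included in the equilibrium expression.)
K_p = 0.154

Solids (CaCO₃, CaO) have activity 1 and are excluded.
Kp = P(CO₂) = 0.154.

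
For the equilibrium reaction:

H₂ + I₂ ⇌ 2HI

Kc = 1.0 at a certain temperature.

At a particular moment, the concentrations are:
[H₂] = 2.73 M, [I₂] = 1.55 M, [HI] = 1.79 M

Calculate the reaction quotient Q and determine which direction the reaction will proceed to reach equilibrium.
Q = 0.757, Q < K, reaction proceeds forward (toward products)

Q = ([HI]^2) / ([H₂] × [I₂])
  = ((1.79)^2) / ((2.73)·(1.55)) = 3.2041/4.2315 = 0.7572
Since Q = 0.7572 < Kc = 1.0, the reaction proceeds forward (toward products) to reach equilibrium.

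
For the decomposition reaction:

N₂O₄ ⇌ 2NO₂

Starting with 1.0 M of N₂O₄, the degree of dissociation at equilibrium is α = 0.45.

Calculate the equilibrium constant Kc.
K_c = 1.4727

x = α·[A]₀ = 0.45 × 1.0 = 0.45 M dissociated.
At eq: [N₂O₄] = 1.0 − 0.45 = 0.55 M; [NO₂] = 2x = 0.9 M.
Kc = [NO₂]²/[N₂O₄] = (0.9)²/0.55 = 1.473.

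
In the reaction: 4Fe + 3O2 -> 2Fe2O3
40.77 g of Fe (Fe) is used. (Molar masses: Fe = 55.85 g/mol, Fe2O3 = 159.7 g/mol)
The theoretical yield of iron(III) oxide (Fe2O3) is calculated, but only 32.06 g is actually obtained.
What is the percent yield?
Moles of Fe = 40.77 g ÷ 55.85 g/mol = 0.729991 mol
Mole ratio: 2 mol Fe2O3 / 4 mol Fe
Moles of Fe2O3 = 0.729991 × (2/4) = 0.364996 mol
Theoretical yield = 0.364996 mol × 159.7 g/mol = 58.29 g
Actual yield = 32.06 g
Percent yield = (32.06 / 58.29) × 100% = 55.0%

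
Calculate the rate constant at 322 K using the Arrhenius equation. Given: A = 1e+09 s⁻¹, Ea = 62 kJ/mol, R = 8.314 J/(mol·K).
8.75e-02 s⁻¹

k = A·exp(-Ea/(R·T)) = 1e+09·exp(-62000/(8.314·322)) = 1e+09·exp(-23.1593) = 1e+09·8.7505e-11 = 8.75e-02 s⁻¹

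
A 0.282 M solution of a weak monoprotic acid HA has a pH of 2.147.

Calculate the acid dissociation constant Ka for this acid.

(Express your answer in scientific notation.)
K_a = 1.85e-04

[H⁺] = 10^(−pH) = 10^(−2.147) = 7.129e-03 M. For HA ⇌ H⁺ + A⁻, Ka = x²/(C − x) = (7.129e-03)²/(0.282 − 7.129e-03) = 1.85e-04.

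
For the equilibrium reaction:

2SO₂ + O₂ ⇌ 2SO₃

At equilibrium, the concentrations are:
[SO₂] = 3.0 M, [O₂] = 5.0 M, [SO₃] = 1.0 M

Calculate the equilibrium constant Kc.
K_c = 0.0222

Kc = ([SO₃]^2) / ([SO₂]^2 × [O₂])
   = ((1.0)^2) / ((3.0)^2·(5.0))
   = 1 / 45 = 0.0222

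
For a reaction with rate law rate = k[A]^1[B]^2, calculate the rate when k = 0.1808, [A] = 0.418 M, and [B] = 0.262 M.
0.005188 M/s

rate = k·[A]^1·[B]^2 = 0.1808·(0.418)^1·(0.262)^2 = 0.1808·0.418·0.068644 = 0.005188 M/s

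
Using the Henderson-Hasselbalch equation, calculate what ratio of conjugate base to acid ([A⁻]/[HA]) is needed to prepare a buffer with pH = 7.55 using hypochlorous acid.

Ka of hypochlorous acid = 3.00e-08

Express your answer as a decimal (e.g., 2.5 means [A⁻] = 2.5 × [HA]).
[A⁻]/[HA] = 1.064

pKa = −log(3.00e-08) = 7.5229. pH = pKa + log([A⁻]/[HA]). 7.55 = 7.5229 + log(ratio). log(ratio) = 7.55 − 7.5229 = 0.0271. ratio = 10^(0.0271) = 1.064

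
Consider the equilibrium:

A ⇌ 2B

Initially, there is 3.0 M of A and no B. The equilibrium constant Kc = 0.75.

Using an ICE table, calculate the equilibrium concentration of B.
[B] = 1.324 M

ICE: [A] = 3.0 − x, [B] = 2x.
Kc = (2x)²/(3.0 − x) = 0.75 ⇒ 4x² + 0.75x − 2.25 = 0.
x = (−0.75 + √(0.75² + 4·4·2.25))/(2·4) = (−0.75 + √36.562)/8 = 0.66209.
[B] = 2x = 1.324 M.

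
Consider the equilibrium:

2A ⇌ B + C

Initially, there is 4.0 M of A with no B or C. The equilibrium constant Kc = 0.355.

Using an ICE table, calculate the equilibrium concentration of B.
[B] = 1.087 M

ICE: [A] = 4.0 − 2x, [B] = [C] = x.
Kc = x²/(4.0 − 2x)² = 0.355 ⇒ √Kc = x/(4.0 − 2x).
x = √0.355·4.0/(1 + 2√0.355) = 0.59582·4.0/2.1916 = 1.0874.
[B] = x = 1.087 M.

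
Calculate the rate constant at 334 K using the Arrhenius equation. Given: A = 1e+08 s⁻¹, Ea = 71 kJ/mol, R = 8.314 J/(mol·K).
7.87e-04 s⁻¹

k = A·exp(-Ea/(R·T)) = 1e+08·exp(-71000/(8.314·334)) = 1e+08·exp(-25.5683) = 1e+08·7.8673e-12 = 7.87e-04 s⁻¹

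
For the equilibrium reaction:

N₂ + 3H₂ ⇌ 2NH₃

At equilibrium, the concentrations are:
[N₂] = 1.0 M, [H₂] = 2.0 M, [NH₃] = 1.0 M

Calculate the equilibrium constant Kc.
K_c = 0.1250

Kc = ([NH₃]^2) / ([N₂] × [H₂]^3)
   = ((1.0)^2) / ((1.0)·(2.0)^3)
   = 1 / 8 = 0.1250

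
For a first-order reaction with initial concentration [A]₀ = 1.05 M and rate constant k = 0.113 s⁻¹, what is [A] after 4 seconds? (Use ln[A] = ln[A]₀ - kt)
0.6682 M

ln[A] = ln[A]₀ - k·t = ln(1.05) - (0.113)·(4) = 0.0488 - 0.4520 = -0.4032
[A] = e^(-0.4032) = 0.6682 M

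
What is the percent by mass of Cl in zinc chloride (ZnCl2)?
Mass of Cl in formula = 35.45 × 2 = 70.9 g/mol
Molar mass = 136.28 g/mol
% Cl = (70.9/136.28) × 100% = 52.03%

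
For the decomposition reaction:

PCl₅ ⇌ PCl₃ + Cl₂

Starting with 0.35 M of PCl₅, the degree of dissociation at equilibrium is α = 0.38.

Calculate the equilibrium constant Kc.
K_c = 0.0815

x = α·[A]₀ = 0.38 × 0.35 = 0.133 M dissociated.
At eq: [PCl₅] = 0.35 − 0.133 = 0.217 M; [PCl₃] = [Cl₂] = x = 0.133 M.
Kc = [PCl₃][Cl₂]/[PCl₅] = (0.133)²/0.217 = 0.08152.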